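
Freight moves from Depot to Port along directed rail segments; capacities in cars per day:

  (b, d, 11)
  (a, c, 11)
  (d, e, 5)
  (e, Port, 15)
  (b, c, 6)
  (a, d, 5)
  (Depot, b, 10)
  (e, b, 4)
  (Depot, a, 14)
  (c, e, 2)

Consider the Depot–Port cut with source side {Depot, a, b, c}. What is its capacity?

18

Edges leaving {Depot, a, b, c}: a→d (5), b→d (11), c→e (2).
Cut capacity = 5 + 11 + 2 = 18.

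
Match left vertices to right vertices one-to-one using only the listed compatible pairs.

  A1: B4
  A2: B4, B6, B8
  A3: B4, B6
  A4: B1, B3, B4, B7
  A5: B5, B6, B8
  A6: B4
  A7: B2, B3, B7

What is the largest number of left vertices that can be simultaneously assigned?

6

Unit-capacity flow: source→left, listed edges, right→sink; max matching = max flow.
Augmenting path A1→B4 (+1); matched 1.
Augmenting path A2→B6 (+1); matched 2.
Augmenting path A4→B1 (+1); matched 3.
Augmenting path A5→B5 (+1); matched 4.
Augmenting path A7→B2 (+1); matched 5.
Augmenting path A3→B6→A2→B8 (+1); matched 6.
No augmenting path remains; maximum matching = 6.
König certificate: {A2, A3, A4, A5, A7, B4} is a vertex cover of size 6 (every listed pair touches it), so no matching can be larger.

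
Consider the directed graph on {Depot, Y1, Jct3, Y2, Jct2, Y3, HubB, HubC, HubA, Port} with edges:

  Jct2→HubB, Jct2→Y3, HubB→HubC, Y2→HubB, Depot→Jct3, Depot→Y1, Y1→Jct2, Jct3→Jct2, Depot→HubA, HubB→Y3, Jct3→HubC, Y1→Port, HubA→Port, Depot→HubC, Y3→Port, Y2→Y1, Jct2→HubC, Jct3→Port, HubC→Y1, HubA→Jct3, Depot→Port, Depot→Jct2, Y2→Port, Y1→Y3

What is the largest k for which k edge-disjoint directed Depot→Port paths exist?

5

Assign every edge capacity 1; by Menger, the answer equals the max flow.
Path Depot→Port (+1); total 1.
Path Depot→Y1→Port (+1); total 2.
Path Depot→Jct3→Port (+1); total 3.
Path Depot→HubA→Port (+1); total 4.
Path Depot→Jct2→Y3→Port (+1); total 5.
No residual Depot→Port path; max flow = 5.
Certifying cut of size 5: {Depot→HubA, Depot→Jct3, Depot→Port, Y1→Port, Y3→Port}.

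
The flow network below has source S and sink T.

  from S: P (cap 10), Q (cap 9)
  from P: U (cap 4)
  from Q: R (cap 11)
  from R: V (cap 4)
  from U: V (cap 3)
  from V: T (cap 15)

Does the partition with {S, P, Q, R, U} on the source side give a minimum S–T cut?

Given cut capacity: 4 + 3 = 7.
Augment S→P→U→V→T: bottleneck 3, flow now 3.
Augment S→Q→R→V→T: bottleneck 4, flow now 7.
No augmenting path remains; maximum flow = 7.
Cut capacity 7 equals the max flow, so it is a minimum cut.

Yes — it is a minimum cut (capacity 7).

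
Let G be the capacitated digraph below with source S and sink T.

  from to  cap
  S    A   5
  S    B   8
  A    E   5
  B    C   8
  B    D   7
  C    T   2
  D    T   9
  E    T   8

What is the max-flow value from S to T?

13

Augment S→A→E→T: bottleneck 5, flow now 5.
Augment S→B→C→T: bottleneck 2, flow now 7.
Augment S→B→D→T: bottleneck 6, flow now 13.
No augmenting path remains; maximum flow = 13.
In the residual graph, reachable from S: {S}.
Min-cut edges: S→A (5), S→B (8); capacity 5 + 8 = 13.
This cut is saturated, so no flow can exceed 13.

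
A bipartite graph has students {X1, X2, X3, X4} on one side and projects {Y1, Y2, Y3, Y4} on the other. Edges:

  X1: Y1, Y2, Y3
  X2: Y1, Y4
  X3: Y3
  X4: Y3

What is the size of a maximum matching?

3

Unit-capacity flow: source→left, listed edges, right→sink; max matching = max flow.
Augmenting path X1→Y1 (+1); matched 1.
Augmenting path X2→Y4 (+1); matched 2.
Augmenting path X3→Y3 (+1); matched 3.
No augmenting path remains; maximum matching = 3.
König certificate: {X1, X2, Y3} is a vertex cover of size 3 (every listed pair touches it), so no matching can be larger.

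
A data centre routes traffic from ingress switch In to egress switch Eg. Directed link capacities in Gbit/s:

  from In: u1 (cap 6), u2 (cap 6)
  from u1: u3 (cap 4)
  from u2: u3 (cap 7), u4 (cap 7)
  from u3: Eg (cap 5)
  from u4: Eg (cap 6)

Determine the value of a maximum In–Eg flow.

Augment In→u1→u3→Eg: bottleneck 4, flow now 4.
Augment In→u2→u3→Eg: bottleneck 1, flow now 5.
Augment In→u2→u4→Eg: bottleneck 5, flow now 10.
No augmenting path remains; maximum flow = 10.
In the residual graph, reachable from In: {In, u1}.
Min-cut edges: In→u2 (6), u1→u3 (4); capacity 6 + 4 = 10.
This cut is saturated, so no flow can exceed 10.

10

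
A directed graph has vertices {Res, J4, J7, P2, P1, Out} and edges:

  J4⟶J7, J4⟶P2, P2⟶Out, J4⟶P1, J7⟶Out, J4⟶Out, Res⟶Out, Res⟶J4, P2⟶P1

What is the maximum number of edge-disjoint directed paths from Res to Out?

2

Assign every edge capacity 1; by Menger, the answer equals the max flow.
Path Res→Out (+1); total 1.
Path Res→J4→Out (+1); total 2.
No residual Res→Out path; max flow = 2.
Certifying cut of size 2: {Res→J4, Res→Out}.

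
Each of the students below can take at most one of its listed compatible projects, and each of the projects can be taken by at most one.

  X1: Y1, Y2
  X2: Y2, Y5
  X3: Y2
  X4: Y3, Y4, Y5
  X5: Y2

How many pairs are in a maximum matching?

4

Unit-capacity flow: source→left, listed edges, right→sink; max matching = max flow.
Augmenting path X1→Y1 (+1); matched 1.
Augmenting path X2→Y2 (+1); matched 2.
Augmenting path X4→Y3 (+1); matched 3.
Augmenting path X3→Y2→X2→Y5 (+1); matched 4.
No augmenting path remains; maximum matching = 4.
König certificate: {X1, X2, X4, Y2} is a vertex cover of size 4 (every listed pair touches it), so no matching can be larger.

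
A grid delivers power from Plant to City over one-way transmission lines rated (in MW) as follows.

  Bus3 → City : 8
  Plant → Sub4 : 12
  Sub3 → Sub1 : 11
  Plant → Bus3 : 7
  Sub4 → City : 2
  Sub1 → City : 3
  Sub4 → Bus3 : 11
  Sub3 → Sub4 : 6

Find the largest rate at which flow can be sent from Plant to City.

10

Augment Plant→Sub4→City: bottleneck 2, flow now 2.
Augment Plant→Bus3→City: bottleneck 7, flow now 9.
Augment Plant→Sub4→Bus3→City: bottleneck 1, flow now 10.
No augmenting path remains; maximum flow = 10.
In the residual graph, reachable from Plant: {Plant, Sub4, Bus3}.
Min-cut edges: Sub4→City (2), Bus3→City (8); capacity 2 + 8 = 10.
This cut is saturated, so no flow can exceed 10.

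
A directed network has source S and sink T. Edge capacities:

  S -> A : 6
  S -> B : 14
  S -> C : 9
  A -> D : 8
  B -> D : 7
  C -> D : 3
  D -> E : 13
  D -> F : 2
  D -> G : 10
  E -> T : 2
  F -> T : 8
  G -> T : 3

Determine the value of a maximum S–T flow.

Augment S→A→D→E→T: bottleneck 2, flow now 2.
Augment S→A→D→F→T: bottleneck 2, flow now 4.
Augment S→A→D→G→T: bottleneck 2, flow now 6.
Augment S→B→D→G→T: bottleneck 1, flow now 7.
No augmenting path remains; maximum flow = 7.
In the residual graph, reachable from S: {S, A, B, C, D, E, G}.
Min-cut edges: D→F (2), E→T (2), G→T (3); capacity 2 + 2 + 3 = 7.
This cut is saturated, so no flow can exceed 7.

7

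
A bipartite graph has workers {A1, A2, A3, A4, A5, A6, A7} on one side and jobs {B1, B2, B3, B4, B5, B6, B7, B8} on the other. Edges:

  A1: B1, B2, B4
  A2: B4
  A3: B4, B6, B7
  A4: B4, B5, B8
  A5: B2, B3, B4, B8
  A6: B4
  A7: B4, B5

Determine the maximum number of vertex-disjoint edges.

Unit-capacity flow: source→left, listed edges, right→sink; max matching = max flow.
Augmenting path A1→B1 (+1); matched 1.
Augmenting path A2→B4 (+1); matched 2.
Augmenting path A3→B6 (+1); matched 3.
Augmenting path A4→B5 (+1); matched 4.
Augmenting path A5→B2 (+1); matched 5.
Augmenting path A7→B5→A4→B8 (+1); matched 6.
No augmenting path remains; maximum matching = 6.
König certificate: {A1, A3, A4, A5, A7, B4} is a vertex cover of size 6 (every listed pair touches it), so no matching can be larger.

6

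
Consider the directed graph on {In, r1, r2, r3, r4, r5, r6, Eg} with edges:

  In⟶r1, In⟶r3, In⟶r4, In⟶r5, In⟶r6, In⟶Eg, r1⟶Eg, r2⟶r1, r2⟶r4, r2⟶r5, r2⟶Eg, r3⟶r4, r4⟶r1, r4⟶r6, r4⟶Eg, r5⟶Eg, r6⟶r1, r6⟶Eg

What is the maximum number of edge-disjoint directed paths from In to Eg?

5

Assign every edge capacity 1; by Menger, the answer equals the max flow.
Path In→Eg (+1); total 1.
Path In→r1→Eg (+1); total 2.
Path In→r4→Eg (+1); total 3.
Path In→r5→Eg (+1); total 4.
Path In→r6→Eg (+1); total 5.
No residual In→Eg path; max flow = 5.
Certifying cut of size 5: {In→Eg, In→r5, r1→Eg, r4→Eg, r6→Eg}.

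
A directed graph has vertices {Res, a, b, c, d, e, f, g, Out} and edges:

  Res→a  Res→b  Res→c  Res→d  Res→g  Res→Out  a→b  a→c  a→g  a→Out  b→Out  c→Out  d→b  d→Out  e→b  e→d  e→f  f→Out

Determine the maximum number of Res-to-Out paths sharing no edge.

5

Assign every edge capacity 1; by Menger, the answer equals the max flow.
Path Res→Out (+1); total 1.
Path Res→a→Out (+1); total 2.
Path Res→b→Out (+1); total 3.
Path Res→c→Out (+1); total 4.
Path Res→d→Out (+1); total 5.
No residual Res→Out path; max flow = 5.
Certifying cut of size 5: {Res→Out, Res→a, Res→b, Res→c, Res→d}.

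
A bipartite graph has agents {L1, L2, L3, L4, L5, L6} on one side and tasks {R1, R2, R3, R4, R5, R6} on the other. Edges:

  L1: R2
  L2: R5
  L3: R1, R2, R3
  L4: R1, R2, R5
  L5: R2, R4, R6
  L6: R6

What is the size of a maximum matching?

6

Unit-capacity flow: source→left, listed edges, right→sink; max matching = max flow.
Augmenting path L1→R2 (+1); matched 1.
Augmenting path L2→R5 (+1); matched 2.
Augmenting path L3→R1 (+1); matched 3.
Augmenting path L5→R4 (+1); matched 4.
Augmenting path L6→R6 (+1); matched 5.
Augmenting path L4→R1→L3→R3 (+1); matched 6.
No augmenting path remains; maximum matching = 6.
König certificate: {L1, L2, L3, L4, L5, L6} is a vertex cover of size 6 (every listed pair touches it), so no matching can be larger.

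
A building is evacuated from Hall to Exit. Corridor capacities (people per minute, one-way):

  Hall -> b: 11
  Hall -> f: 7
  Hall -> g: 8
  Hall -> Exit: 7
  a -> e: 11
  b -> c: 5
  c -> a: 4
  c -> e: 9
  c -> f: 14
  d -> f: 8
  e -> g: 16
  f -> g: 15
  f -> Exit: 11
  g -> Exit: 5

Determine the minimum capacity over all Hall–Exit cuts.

Augment Hall→Exit: bottleneck 7, flow now 7.
Augment Hall→f→Exit: bottleneck 7, flow now 14.
Augment Hall→g→Exit: bottleneck 5, flow now 19.
Augment Hall→b→c→f→Exit: bottleneck 4, flow now 23.
No augmenting path remains; maximum flow = 23.
By max-flow min-cut, the minimum cut capacity equals the max flow.
In the residual graph, reachable from Hall: {Hall, a, b, c, e, f, g}.
Min-cut edges: Hall→Exit (7), f→Exit (11), g→Exit (5); capacity 7 + 11 + 5 = 23.

23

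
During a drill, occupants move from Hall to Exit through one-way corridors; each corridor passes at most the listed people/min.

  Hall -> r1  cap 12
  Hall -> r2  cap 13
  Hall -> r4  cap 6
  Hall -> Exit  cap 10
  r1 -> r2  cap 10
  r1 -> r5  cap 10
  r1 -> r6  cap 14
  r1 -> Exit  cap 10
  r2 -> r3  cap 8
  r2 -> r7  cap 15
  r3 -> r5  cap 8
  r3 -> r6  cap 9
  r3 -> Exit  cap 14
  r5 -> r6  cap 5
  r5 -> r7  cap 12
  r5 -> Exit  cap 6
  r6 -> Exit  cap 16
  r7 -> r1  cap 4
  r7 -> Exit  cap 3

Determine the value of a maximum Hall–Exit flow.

35

Augment Hall→Exit: bottleneck 10, flow now 10.
Augment Hall→r1→Exit: bottleneck 10, flow now 20.
Augment Hall→r1→r5→Exit: bottleneck 2, flow now 22.
Augment Hall→r2→r3→Exit: bottleneck 8, flow now 30.
Augment Hall→r2→r7→Exit: bottleneck 3, flow now 33.
Augment Hall→r2→r7→r1→r5→Exit: bottleneck 2, flow now 35.
No augmenting path remains; maximum flow = 35.
In the residual graph, reachable from Hall: {Hall, r4}.
Min-cut edges: Hall→r1 (12), Hall→r2 (13), Hall→Exit (10); capacity 12 + 13 + 10 = 35.
This cut is saturated, so no flow can exceed 35.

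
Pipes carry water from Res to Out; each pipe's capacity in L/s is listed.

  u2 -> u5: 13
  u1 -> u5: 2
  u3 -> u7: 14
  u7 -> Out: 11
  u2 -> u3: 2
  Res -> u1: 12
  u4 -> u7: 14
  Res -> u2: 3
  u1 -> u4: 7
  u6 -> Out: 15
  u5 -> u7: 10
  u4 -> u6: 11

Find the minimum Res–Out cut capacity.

Augment Res→u1→u4→u6→Out: bottleneck 7, flow now 7.
Augment Res→u1→u5→u7→Out: bottleneck 2, flow now 9.
Augment Res→u2→u3→u7→Out: bottleneck 2, flow now 11.
Augment Res→u2→u5→u7→Out: bottleneck 1, flow now 12.
No augmenting path remains; maximum flow = 12.
By max-flow min-cut, the minimum cut capacity equals the max flow.
In the residual graph, reachable from Res: {Res, u1}.
Min-cut edges: Res→u2 (3), u1→u4 (7), u1→u5 (2); capacity 3 + 7 + 2 = 12.

12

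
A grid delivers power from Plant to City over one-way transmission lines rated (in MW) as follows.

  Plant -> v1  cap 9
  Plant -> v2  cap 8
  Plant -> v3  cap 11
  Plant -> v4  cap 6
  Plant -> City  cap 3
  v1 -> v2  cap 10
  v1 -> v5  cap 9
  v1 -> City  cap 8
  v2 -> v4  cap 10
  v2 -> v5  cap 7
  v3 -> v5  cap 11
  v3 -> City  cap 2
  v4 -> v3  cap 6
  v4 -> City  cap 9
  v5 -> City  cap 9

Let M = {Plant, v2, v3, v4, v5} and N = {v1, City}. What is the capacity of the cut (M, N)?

Edges leaving {Plant, v2, v3, v4, v5}: Plant→v1 (9), Plant→City (3), v3→City (2), v4→City (9), v5→City (9).
Cut capacity = 9 + 3 + 2 + 9 + 9 = 32.

32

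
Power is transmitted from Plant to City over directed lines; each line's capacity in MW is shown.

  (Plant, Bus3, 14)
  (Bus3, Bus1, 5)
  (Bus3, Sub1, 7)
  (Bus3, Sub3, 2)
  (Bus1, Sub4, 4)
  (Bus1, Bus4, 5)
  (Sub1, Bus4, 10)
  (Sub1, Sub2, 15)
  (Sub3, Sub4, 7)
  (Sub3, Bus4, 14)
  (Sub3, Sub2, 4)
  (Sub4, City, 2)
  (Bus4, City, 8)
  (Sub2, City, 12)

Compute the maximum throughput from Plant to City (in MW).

Augment Plant→Bus3→Bus1→Sub4→City: bottleneck 2, flow now 2.
Augment Plant→Bus3→Bus1→Bus4→City: bottleneck 3, flow now 5.
Augment Plant→Bus3→Sub1→Bus4→City: bottleneck 5, flow now 10.
Augment Plant→Bus3→Sub1→Sub2→City: bottleneck 2, flow now 12.
Augment Plant→Bus3→Sub3→Sub2→City: bottleneck 2, flow now 14.
No augmenting path remains; maximum flow = 14.
In the residual graph, reachable from Plant: {Plant}.
Min-cut edges: Plant→Bus3 (14); capacity 14 = 14.
This cut is saturated, so no flow can exceed 14.

14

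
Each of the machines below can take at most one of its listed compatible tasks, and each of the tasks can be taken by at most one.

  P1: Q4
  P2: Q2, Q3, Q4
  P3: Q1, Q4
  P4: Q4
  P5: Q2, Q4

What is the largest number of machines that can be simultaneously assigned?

Unit-capacity flow: source→left, listed edges, right→sink; max matching = max flow.
Augmenting path P1→Q4 (+1); matched 1.
Augmenting path P2→Q2 (+1); matched 2.
Augmenting path P3→Q1 (+1); matched 3.
Augmenting path P5→Q2→P2→Q3 (+1); matched 4.
No augmenting path remains; maximum matching = 4.
König certificate: {P2, P3, P5, Q4} is a vertex cover of size 4 (every listed pair touches it), so no matching can be larger.

4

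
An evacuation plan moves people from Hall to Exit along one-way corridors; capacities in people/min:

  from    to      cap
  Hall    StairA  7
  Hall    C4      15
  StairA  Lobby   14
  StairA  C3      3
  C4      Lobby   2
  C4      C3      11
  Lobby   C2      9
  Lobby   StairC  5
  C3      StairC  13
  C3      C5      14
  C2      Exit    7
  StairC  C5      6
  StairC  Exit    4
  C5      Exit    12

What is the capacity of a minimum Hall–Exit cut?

20

Augment Hall→StairA→Lobby→C2→Exit: bottleneck 7, flow now 7.
Augment Hall→C4→Lobby→StairC→Exit: bottleneck 2, flow now 9.
Augment Hall→C4→C3→StairC→Exit: bottleneck 2, flow now 11.
Augment Hall→C4→C3→C5→Exit: bottleneck 9, flow now 20.
No augmenting path remains; maximum flow = 20.
By max-flow min-cut, the minimum cut capacity equals the max flow.
In the residual graph, reachable from Hall: {Hall, C4}.
Min-cut edges: Hall→StairA (7), C4→Lobby (2), C4→C3 (11); capacity 7 + 2 + 11 = 20.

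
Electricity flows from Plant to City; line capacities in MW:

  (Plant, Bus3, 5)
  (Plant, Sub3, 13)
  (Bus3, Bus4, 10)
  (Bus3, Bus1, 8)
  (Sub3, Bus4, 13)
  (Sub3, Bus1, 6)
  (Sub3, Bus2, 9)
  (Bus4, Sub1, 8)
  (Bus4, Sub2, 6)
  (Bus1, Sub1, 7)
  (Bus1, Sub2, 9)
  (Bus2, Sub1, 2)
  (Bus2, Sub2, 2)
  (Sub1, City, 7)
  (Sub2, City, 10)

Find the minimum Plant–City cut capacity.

17

Augment Plant→Bus3→Bus4→Sub1→City: bottleneck 5, flow now 5.
Augment Plant→Sub3→Bus4→Sub1→City: bottleneck 2, flow now 7.
Augment Plant→Sub3→Bus4→Sub2→City: bottleneck 6, flow now 13.
Augment Plant→Sub3→Bus1→Sub2→City: bottleneck 4, flow now 17.
No augmenting path remains; maximum flow = 17.
By max-flow min-cut, the minimum cut capacity equals the max flow.
In the residual graph, reachable from Plant: {Plant, Bus3, Sub3, Bus4, Bus1, Bus2, Sub1, Sub2}.
Min-cut edges: Sub1→City (7), Sub2→City (10); capacity 7 + 10 = 17.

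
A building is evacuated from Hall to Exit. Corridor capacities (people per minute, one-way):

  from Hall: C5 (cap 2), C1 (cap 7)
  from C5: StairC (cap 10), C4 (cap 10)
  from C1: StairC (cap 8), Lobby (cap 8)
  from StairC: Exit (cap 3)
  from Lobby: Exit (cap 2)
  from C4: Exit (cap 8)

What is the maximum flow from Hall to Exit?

7

Augment Hall→C5→StairC→Exit: bottleneck 2, flow now 2.
Augment Hall→C1→StairC→Exit: bottleneck 1, flow now 3.
Augment Hall→C1→Lobby→Exit: bottleneck 2, flow now 5.
Augment Hall→C1→StairC→C5→C4→Exit: bottleneck 2, flow now 7. (uses reverse residual edge)
No augmenting path remains; maximum flow = 7.
In the residual graph, reachable from Hall: {Hall, C1, StairC, Lobby}.
Min-cut edges: Hall→C5 (2), StairC→Exit (3), Lobby→Exit (2); capacity 2 + 3 + 2 = 7.
This cut is saturated, so no flow can exceed 7.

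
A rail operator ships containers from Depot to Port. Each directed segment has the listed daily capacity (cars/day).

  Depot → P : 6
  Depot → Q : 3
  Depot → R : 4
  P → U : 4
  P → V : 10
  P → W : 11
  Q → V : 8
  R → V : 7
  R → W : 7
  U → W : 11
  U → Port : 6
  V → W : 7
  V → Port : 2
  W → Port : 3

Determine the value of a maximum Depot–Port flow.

9

Augment Depot→P→U→Port: bottleneck 4, flow now 4.
Augment Depot→P→V→Port: bottleneck 2, flow now 6.
Augment Depot→R→W→Port: bottleneck 3, flow now 9.
No augmenting path remains; maximum flow = 9.
In the residual graph, reachable from Depot: {Depot, P, Q, R, V, W}.
Min-cut edges: P→U (4), V→Port (2), W→Port (3); capacity 4 + 2 + 3 = 9.
This cut is saturated, so no flow can exceed 9.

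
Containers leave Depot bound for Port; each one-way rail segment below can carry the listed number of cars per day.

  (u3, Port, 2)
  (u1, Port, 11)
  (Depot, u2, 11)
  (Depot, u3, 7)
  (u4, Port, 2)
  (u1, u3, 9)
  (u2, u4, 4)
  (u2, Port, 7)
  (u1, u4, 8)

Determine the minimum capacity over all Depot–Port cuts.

11

Augment Depot→u2→Port: bottleneck 7, flow now 7.
Augment Depot→u3→Port: bottleneck 2, flow now 9.
Augment Depot→u2→u4→Port: bottleneck 2, flow now 11.
No augmenting path remains; maximum flow = 11.
By max-flow min-cut, the minimum cut capacity equals the max flow.
In the residual graph, reachable from Depot: {Depot, u2, u3, u4}.
Min-cut edges: u2→Port (7), u3→Port (2), u4→Port (2); capacity 7 + 2 + 2 = 11.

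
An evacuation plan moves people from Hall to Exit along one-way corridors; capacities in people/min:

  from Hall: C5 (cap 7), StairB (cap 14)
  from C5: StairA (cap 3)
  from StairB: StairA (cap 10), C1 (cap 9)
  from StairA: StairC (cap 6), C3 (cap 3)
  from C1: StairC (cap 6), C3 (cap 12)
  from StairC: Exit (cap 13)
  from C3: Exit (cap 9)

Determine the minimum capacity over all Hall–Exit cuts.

17

Augment Hall→C5→StairA→StairC→Exit: bottleneck 3, flow now 3.
Augment Hall→StairB→StairA→StairC→Exit: bottleneck 3, flow now 6.
Augment Hall→StairB→StairA→C3→Exit: bottleneck 3, flow now 9.
Augment Hall→StairB→C1→StairC→Exit: bottleneck 6, flow now 15.
Augment Hall→StairB→C1→C3→Exit: bottleneck 2, flow now 17.
No augmenting path remains; maximum flow = 17.
By max-flow min-cut, the minimum cut capacity equals the max flow.
In the residual graph, reachable from Hall: {Hall, C5}.
Min-cut edges: Hall→StairB (14), C5→StairA (3); capacity 14 + 3 = 17.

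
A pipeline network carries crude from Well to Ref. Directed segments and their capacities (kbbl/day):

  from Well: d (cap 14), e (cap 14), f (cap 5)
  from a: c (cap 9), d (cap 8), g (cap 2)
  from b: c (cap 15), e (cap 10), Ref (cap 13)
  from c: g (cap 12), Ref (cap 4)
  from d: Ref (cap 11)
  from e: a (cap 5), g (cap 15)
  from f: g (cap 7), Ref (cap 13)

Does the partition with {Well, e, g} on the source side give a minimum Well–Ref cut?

Given cut capacity: 14 + 5 + 5 = 24.
Augment Well→d→Ref: bottleneck 11, flow now 11.
Augment Well→f→Ref: bottleneck 5, flow now 16.
Augment Well→e→a→c→Ref: bottleneck 4, flow now 20.
No augmenting path remains; maximum flow = 20.
In the residual graph, reachable from Well: {Well, a, c, d, e, g}.
Min-cut edges: Well→f (5), c→Ref (4), d→Ref (11); capacity 5 + 4 + 11 = 20.
Cut capacity 24 exceeds the max flow 20, so it is not minimum.

No — its capacity is 24, but the minimum cut has capacity 20.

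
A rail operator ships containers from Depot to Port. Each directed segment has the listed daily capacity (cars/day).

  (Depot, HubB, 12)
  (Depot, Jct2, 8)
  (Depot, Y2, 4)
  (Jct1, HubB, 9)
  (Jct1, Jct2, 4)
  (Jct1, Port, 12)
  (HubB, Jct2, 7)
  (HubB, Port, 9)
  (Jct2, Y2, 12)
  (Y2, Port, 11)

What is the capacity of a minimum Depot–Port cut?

Augment Depot→HubB→Port: bottleneck 9, flow now 9.
Augment Depot→Y2→Port: bottleneck 4, flow now 13.
Augment Depot→Jct2→Y2→Port: bottleneck 7, flow now 20.
No augmenting path remains; maximum flow = 20.
By max-flow min-cut, the minimum cut capacity equals the max flow.
In the residual graph, reachable from Depot: {Depot, HubB, Jct2, Y2}.
Min-cut edges: HubB→Port (9), Y2→Port (11); capacity 9 + 11 = 20.

20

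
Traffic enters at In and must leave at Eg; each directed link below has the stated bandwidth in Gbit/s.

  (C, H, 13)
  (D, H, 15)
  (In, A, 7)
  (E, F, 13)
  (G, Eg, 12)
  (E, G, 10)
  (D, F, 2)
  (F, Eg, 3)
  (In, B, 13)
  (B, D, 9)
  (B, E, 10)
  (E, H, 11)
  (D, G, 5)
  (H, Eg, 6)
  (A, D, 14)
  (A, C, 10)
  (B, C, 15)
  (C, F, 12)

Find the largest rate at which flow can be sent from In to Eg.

Augment In→A→C→F→Eg: bottleneck 3, flow now 3.
Augment In→A→C→H→Eg: bottleneck 4, flow now 7.
Augment In→B→C→H→Eg: bottleneck 2, flow now 9.
Augment In→B→D→G→Eg: bottleneck 5, flow now 14.
Augment In→B→E→G→Eg: bottleneck 6, flow now 20.
No augmenting path remains; maximum flow = 20.
In the residual graph, reachable from In: {In}.
Min-cut edges: In→A (7), In→B (13); capacity 7 + 13 = 20.
This cut is saturated, so no flow can exceed 20.

20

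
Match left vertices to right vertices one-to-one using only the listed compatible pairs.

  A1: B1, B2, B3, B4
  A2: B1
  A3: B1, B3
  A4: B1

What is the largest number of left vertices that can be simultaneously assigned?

3

Unit-capacity flow: source→left, listed edges, right→sink; max matching = max flow.
Augmenting path A1→B1 (+1); matched 1.
Augmenting path A3→B3 (+1); matched 2.
Augmenting path A2→B1→A1→B2 (+1); matched 3.
No augmenting path remains; maximum matching = 3.
König certificate: {A1, A3, B1} is a vertex cover of size 3 (every listed pair touches it), so no matching can be larger.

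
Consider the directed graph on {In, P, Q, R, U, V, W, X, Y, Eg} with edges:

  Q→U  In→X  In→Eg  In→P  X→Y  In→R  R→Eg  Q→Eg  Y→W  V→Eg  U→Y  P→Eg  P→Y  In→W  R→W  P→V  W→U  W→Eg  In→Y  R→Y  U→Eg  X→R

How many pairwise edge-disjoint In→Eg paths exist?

Assign every edge capacity 1; by Menger, the answer equals the max flow.
Path In→Eg (+1); total 1.
Path In→P→Eg (+1); total 2.
Path In→R→Eg (+1); total 3.
Path In→W→Eg (+1); total 4.
Path In→Y→W→U→Eg (+1); total 5.
No residual In→Eg path; max flow = 5.
Certifying cut of size 5: {In→Eg, In→P, R→Eg, W→Eg, W→U}.

5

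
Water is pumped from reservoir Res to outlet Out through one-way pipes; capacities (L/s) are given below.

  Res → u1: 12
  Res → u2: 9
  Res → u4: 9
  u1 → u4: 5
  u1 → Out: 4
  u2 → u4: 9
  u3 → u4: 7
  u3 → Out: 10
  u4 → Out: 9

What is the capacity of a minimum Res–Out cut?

Augment Res→u1→Out: bottleneck 4, flow now 4.
Augment Res→u4→Out: bottleneck 9, flow now 13.
No augmenting path remains; maximum flow = 13.
By max-flow min-cut, the minimum cut capacity equals the max flow.
In the residual graph, reachable from Res: {Res, u1, u2, u4}.
Min-cut edges: u1→Out (4), u4→Out (9); capacity 4 + 9 = 13.

13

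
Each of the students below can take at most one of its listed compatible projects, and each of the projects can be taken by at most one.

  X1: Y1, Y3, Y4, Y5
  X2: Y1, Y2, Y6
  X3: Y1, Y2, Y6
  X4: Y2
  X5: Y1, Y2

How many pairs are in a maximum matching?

4

Unit-capacity flow: source→left, listed edges, right→sink; max matching = max flow.
Augmenting path X1→Y1 (+1); matched 1.
Augmenting path X2→Y2 (+1); matched 2.
Augmenting path X3→Y6 (+1); matched 3.
Augmenting path X5→Y1→X1→Y3 (+1); matched 4.
No augmenting path remains; maximum matching = 4.
König certificate: {X1, Y1, Y2, Y6} is a vertex cover of size 4 (every listed pair touches it), so no matching can be larger.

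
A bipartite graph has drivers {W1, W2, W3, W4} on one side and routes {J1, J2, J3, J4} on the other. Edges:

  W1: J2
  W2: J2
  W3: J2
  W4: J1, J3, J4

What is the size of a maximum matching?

2

Unit-capacity flow: source→left, listed edges, right→sink; max matching = max flow.
Augmenting path W1→J2 (+1); matched 1.
Augmenting path W4→J1 (+1); matched 2.
No augmenting path remains; maximum matching = 2.
König certificate: {W4, J2} is a vertex cover of size 2 (every listed pair touches it), so no matching can be larger.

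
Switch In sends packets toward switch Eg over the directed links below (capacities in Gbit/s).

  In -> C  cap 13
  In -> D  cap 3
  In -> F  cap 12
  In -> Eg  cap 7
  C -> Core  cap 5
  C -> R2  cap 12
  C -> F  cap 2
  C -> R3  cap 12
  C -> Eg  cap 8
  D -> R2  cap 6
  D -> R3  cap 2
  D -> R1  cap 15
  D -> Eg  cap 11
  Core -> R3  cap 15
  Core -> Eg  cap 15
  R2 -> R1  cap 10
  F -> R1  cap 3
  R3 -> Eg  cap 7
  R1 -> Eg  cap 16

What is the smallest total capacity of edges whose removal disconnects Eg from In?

Augment In→Eg: bottleneck 7, flow now 7.
Augment In→C→Eg: bottleneck 8, flow now 15.
Augment In→D→Eg: bottleneck 3, flow now 18.
Augment In→C→Core→Eg: bottleneck 5, flow now 23.
Augment In→F→R1→Eg: bottleneck 3, flow now 26.
No augmenting path remains; maximum flow = 26.
By max-flow min-cut, the minimum cut capacity equals the max flow.
In the residual graph, reachable from In: {In, F}.
Min-cut edges: In→C (13), In→D (3), In→Eg (7), F→R1 (3); capacity 13 + 3 + 7 + 3 = 26.

26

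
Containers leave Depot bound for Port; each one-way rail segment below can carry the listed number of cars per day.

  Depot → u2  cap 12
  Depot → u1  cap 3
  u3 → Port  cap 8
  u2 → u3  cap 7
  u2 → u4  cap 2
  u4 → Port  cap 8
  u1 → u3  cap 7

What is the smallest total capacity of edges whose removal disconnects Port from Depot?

Augment Depot→u1→u3→Port: bottleneck 3, flow now 3.
Augment Depot→u2→u3→Port: bottleneck 5, flow now 8.
Augment Depot→u2→u4→Port: bottleneck 2, flow now 10.
No augmenting path remains; maximum flow = 10.
By max-flow min-cut, the minimum cut capacity equals the max flow.
In the residual graph, reachable from Depot: {Depot, u1, u2, u3}.
Min-cut edges: u2→u4 (2), u3→Port (8); capacity 2 + 8 = 10.

10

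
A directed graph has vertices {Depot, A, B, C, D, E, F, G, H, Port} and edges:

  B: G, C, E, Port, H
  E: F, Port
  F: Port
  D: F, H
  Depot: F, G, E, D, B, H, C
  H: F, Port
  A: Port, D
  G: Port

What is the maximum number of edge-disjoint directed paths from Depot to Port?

Assign every edge capacity 1; by Menger, the answer equals the max flow.
Path Depot→B→Port (+1); total 1.
Path Depot→E→Port (+1); total 2.
Path Depot→F→Port (+1); total 3.
Path Depot→G→Port (+1); total 4.
Path Depot→H→Port (+1); total 5.
No residual Depot→Port path; max flow = 5.
Certifying cut of size 5: {Depot→B, Depot→E, Depot→G, F→Port, H→Port}.

5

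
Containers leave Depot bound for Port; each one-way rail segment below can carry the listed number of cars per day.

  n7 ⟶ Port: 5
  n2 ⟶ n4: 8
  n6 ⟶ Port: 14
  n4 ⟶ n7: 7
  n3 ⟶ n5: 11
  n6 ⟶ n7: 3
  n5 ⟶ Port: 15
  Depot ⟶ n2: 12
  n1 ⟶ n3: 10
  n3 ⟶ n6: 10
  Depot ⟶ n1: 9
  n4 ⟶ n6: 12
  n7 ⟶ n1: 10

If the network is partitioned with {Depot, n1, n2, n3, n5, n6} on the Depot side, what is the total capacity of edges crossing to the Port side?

40

Edges leaving {Depot, n1, n2, n3, n5, n6}: n2→n4 (8), n5→Port (15), n6→n7 (3), n6→Port (14).
Cut capacity = 8 + 15 + 3 + 14 = 40.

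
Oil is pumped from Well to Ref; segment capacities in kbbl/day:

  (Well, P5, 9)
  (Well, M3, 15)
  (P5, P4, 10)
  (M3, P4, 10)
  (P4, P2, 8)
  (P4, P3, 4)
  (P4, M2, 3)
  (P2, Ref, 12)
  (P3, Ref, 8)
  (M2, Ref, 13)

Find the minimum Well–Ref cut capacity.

Augment Well→P5→P4→P2→Ref: bottleneck 8, flow now 8.
Augment Well→P5→P4→P3→Ref: bottleneck 1, flow now 9.
Augment Well→M3→P4→P3→Ref: bottleneck 3, flow now 12.
Augment Well→M3→P4→M2→Ref: bottleneck 3, flow now 15.
No augmenting path remains; maximum flow = 15.
By max-flow min-cut, the minimum cut capacity equals the max flow.
In the residual graph, reachable from Well: {Well, P5, M3, P4}.
Min-cut edges: P4→P2 (8), P4→P3 (4), P4→M2 (3); capacity 8 + 4 + 3 = 15.

15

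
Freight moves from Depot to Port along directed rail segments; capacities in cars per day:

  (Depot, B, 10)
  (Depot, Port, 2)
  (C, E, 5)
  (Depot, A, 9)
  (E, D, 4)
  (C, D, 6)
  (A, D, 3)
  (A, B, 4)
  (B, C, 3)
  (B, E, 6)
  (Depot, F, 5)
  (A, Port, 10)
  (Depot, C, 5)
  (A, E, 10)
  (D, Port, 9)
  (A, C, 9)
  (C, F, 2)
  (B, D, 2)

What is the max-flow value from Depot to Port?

20

Augment Depot→Port: bottleneck 2, flow now 2.
Augment Depot→A→Port: bottleneck 9, flow now 11.
Augment Depot→B→D→Port: bottleneck 2, flow now 13.
Augment Depot→C→D→Port: bottleneck 5, flow now 18.
Augment Depot→B→C→D→Port: bottleneck 1, flow now 19.
Augment Depot→B→E→D→Port: bottleneck 1, flow now 20.
No augmenting path remains; maximum flow = 20.
In the residual graph, reachable from Depot: {Depot, B, C, D, E, F}.
Min-cut edges: Depot→A (9), Depot→Port (2), D→Port (9); capacity 9 + 2 + 9 = 20.
This cut is saturated, so no flow can exceed 20.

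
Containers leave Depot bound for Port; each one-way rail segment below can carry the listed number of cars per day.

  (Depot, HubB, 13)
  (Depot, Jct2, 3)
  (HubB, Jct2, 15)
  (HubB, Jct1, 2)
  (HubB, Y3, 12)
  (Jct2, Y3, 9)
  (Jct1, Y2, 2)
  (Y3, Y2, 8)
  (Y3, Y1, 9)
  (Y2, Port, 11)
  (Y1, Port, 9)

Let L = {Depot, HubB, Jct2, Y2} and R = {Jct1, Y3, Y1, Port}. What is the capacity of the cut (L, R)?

Edges leaving {Depot, HubB, Jct2, Y2}: HubB→Jct1 (2), HubB→Y3 (12), Jct2→Y3 (9), Y2→Port (11).
Cut capacity = 2 + 12 + 9 + 11 = 34.

34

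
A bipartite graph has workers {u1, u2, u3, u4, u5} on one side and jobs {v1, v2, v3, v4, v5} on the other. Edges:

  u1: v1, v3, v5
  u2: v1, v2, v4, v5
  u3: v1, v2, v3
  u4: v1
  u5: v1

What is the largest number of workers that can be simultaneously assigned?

4

Unit-capacity flow: source→left, listed edges, right→sink; max matching = max flow.
Augmenting path u1→v1 (+1); matched 1.
Augmenting path u2→v2 (+1); matched 2.
Augmenting path u3→v3 (+1); matched 3.
Augmenting path u4→v1→u1→v5 (+1); matched 4.
No augmenting path remains; maximum matching = 4.
König certificate: {u1, u2, u3, v1} is a vertex cover of size 4 (every listed pair touches it), so no matching can be larger.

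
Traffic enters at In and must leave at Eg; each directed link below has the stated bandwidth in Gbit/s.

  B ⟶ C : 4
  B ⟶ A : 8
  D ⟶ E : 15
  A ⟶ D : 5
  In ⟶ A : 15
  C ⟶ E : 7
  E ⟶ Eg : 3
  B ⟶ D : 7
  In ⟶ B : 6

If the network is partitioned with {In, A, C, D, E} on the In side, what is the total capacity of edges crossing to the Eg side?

9

Edges leaving {In, A, C, D, E}: In→B (6), E→Eg (3).
Cut capacity = 6 + 3 = 9.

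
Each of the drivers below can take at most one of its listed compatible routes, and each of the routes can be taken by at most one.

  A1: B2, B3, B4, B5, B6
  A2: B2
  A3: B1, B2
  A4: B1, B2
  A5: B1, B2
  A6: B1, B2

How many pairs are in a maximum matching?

Unit-capacity flow: source→left, listed edges, right→sink; max matching = max flow.
Augmenting path A1→B2 (+1); matched 1.
Augmenting path A3→B1 (+1); matched 2.
Augmenting path A2→B2→A1→B3 (+1); matched 3.
No augmenting path remains; maximum matching = 3.
König certificate: {A1, B1, B2} is a vertex cover of size 3 (every listed pair touches it), so no matching can be larger.

3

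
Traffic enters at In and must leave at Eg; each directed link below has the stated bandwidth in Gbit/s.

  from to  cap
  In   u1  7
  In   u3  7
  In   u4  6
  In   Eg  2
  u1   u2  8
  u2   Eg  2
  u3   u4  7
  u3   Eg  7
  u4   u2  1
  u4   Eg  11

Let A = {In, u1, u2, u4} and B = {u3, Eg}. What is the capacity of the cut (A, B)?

22

Edges leaving {In, u1, u2, u4}: In→u3 (7), In→Eg (2), u2→Eg (2), u4→Eg (11).
Cut capacity = 7 + 2 + 2 + 11 = 22.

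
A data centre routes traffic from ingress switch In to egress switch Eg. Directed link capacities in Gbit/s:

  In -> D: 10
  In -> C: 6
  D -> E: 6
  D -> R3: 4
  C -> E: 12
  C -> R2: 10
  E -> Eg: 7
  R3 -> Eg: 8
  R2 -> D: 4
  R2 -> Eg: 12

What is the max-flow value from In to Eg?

16

Augment In→D→E→Eg: bottleneck 6, flow now 6.
Augment In→D→R3→Eg: bottleneck 4, flow now 10.
Augment In→C→E→Eg: bottleneck 1, flow now 11.
Augment In→C→R2→Eg: bottleneck 5, flow now 16.
No augmenting path remains; maximum flow = 16.
In the residual graph, reachable from In: {In}.
Min-cut edges: In→D (10), In→C (6); capacity 10 + 6 = 16.
This cut is saturated, so no flow can exceed 16.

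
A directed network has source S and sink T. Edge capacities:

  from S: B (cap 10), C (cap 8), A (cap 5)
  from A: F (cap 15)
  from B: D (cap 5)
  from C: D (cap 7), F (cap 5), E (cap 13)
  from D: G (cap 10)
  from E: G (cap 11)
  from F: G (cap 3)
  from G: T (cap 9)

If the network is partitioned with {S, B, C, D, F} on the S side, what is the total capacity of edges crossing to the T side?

Edges leaving {S, B, C, D, F}: S→A (5), C→E (13), D→G (10), F→G (3).
Cut capacity = 5 + 13 + 10 + 3 = 31.

31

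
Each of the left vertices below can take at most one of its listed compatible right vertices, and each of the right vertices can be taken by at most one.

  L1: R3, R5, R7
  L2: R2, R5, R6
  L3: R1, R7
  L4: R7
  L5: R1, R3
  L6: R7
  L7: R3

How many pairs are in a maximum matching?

5

Unit-capacity flow: source→left, listed edges, right→sink; max matching = max flow.
Augmenting path L1→R3 (+1); matched 1.
Augmenting path L2→R2 (+1); matched 2.
Augmenting path L3→R1 (+1); matched 3.
Augmenting path L4→R7 (+1); matched 4.
Augmenting path L5→R3→L1→R5 (+1); matched 5.
No augmenting path remains; maximum matching = 5.
König certificate: {L1, L2, R1, R3, R7} is a vertex cover of size 5 (every listed pair touches it), so no matching can be larger.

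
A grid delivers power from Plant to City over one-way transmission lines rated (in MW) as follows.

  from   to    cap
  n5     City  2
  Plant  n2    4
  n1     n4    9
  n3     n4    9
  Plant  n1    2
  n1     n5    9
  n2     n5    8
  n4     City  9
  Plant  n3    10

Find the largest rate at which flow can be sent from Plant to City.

Augment Plant→n1→n4→City: bottleneck 2, flow now 2.
Augment Plant→n2→n5→City: bottleneck 2, flow now 4.
Augment Plant→n3→n4→City: bottleneck 7, flow now 11.
No augmenting path remains; maximum flow = 11.
In the residual graph, reachable from Plant: {Plant, n1, n2, n3, n4, n5}.
Min-cut edges: n4→City (9), n5→City (2); capacity 9 + 2 = 11.
This cut is saturated, so no flow can exceed 11.

11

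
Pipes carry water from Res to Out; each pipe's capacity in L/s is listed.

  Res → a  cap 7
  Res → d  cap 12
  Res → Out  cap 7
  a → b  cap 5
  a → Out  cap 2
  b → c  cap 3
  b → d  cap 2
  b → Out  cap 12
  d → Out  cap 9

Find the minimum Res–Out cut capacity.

Augment Res→Out: bottleneck 7, flow now 7.
Augment Res→a→Out: bottleneck 2, flow now 9.
Augment Res→d→Out: bottleneck 9, flow now 18.
Augment Res→a→b→Out: bottleneck 5, flow now 23.
No augmenting path remains; maximum flow = 23.
By max-flow min-cut, the minimum cut capacity equals the max flow.
In the residual graph, reachable from Res: {Res, d}.
Min-cut edges: Res→a (7), Res→Out (7), d→Out (9); capacity 7 + 7 + 9 = 23.

23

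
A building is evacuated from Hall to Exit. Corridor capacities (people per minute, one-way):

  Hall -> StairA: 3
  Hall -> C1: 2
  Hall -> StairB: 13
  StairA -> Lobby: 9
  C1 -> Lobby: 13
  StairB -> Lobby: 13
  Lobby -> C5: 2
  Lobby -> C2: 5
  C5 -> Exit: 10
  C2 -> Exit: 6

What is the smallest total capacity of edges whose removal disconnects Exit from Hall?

Augment Hall→StairA→Lobby→C5→Exit: bottleneck 2, flow now 2.
Augment Hall→StairA→Lobby→C2→Exit: bottleneck 1, flow now 3.
Augment Hall→C1→Lobby→C2→Exit: bottleneck 2, flow now 5.
Augment Hall→StairB→Lobby→C2→Exit: bottleneck 2, flow now 7.
No augmenting path remains; maximum flow = 7.
By max-flow min-cut, the minimum cut capacity equals the max flow.
In the residual graph, reachable from Hall: {Hall, StairA, C1, StairB, Lobby}.
Min-cut edges: Lobby→C5 (2), Lobby→C2 (5); capacity 2 + 5 = 7.

7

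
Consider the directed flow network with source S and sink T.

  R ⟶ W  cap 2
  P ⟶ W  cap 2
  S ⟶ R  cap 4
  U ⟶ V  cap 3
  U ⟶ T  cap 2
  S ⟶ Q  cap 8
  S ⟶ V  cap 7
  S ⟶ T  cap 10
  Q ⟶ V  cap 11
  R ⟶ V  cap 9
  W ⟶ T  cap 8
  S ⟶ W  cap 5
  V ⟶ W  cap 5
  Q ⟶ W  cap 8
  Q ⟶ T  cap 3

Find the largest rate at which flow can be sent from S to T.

21

Augment S→T: bottleneck 10, flow now 10.
Augment S→Q→T: bottleneck 3, flow now 13.
Augment S→W→T: bottleneck 5, flow now 18.
Augment S→Q→W→T: bottleneck 3, flow now 21.
No augmenting path remains; maximum flow = 21.
In the residual graph, reachable from S: {S, Q, R, V, W}.
Min-cut edges: S→T (10), Q→T (3), W→T (8); capacity 10 + 3 + 8 = 21.
This cut is saturated, so no flow can exceed 21.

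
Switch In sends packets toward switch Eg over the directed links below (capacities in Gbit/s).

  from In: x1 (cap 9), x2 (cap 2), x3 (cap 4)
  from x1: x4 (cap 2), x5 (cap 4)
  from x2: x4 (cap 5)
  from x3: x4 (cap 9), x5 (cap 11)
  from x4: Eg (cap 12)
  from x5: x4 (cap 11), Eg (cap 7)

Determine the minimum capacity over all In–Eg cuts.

Augment In→x1→x4→Eg: bottleneck 2, flow now 2.
Augment In→x1→x5→Eg: bottleneck 4, flow now 6.
Augment In→x2→x4→Eg: bottleneck 2, flow now 8.
Augment In→x3→x4→Eg: bottleneck 4, flow now 12.
No augmenting path remains; maximum flow = 12.
By max-flow min-cut, the minimum cut capacity equals the max flow.
In the residual graph, reachable from In: {In, x1}.
Min-cut edges: In→x2 (2), In→x3 (4), x1→x4 (2), x1→x5 (4); capacity 2 + 4 + 2 + 4 = 12.

12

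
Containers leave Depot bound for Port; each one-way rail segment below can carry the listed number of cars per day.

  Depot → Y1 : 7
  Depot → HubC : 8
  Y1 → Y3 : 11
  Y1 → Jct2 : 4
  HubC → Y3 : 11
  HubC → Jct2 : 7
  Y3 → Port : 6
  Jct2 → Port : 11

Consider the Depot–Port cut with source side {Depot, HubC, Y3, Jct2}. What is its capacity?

24

Edges leaving {Depot, HubC, Y3, Jct2}: Depot→Y1 (7), Y3→Port (6), Jct2→Port (11).
Cut capacity = 7 + 6 + 11 = 24.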